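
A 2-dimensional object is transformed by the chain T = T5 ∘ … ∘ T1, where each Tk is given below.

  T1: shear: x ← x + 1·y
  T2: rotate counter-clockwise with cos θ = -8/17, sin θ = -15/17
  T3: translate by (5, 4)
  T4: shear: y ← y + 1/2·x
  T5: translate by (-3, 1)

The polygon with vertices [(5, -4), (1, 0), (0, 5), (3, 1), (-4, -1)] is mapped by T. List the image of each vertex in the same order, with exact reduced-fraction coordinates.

T1 shear: x ← x + 1·y: (5, -4) → (1, -4); (1, 0) → (1, 0); (0, 5) → (5, 5); (3, 1) → (4, 1); (-4, -1) → (-5, -1)
T2 rotate counter-clockwise with cos θ = -8/17, sin θ = -15/17: (1, -4) → (-4, 1); (1, 0) → (-8/17, -15/17); (5, 5) → (35/17, -115/17); (4, 1) → (-1, -4); (-5, -1) → (25/17, 83/17)
T3 translate by (5, 4): (-4, 1) → (1, 5); (-8/17, -15/17) → (77/17, 53/17); (35/17, -115/17) → (120/17, -47/17); (-1, -4) → (4, 0); (25/17, 83/17) → (110/17, 151/17)
T4 shear: y ← y + 1/2·x: (1, 5) → (1, 11/2); (77/17, 53/17) → (77/17, 183/34); (120/17, -47/17) → (120/17, 13/17); (4, 0) → (4, 2); (110/17, 151/17) → (110/17, 206/17)
T5 translate by (-3, 1): (1, 11/2) → (-2, 13/2); (77/17, 183/34) → (26/17, 217/34); (120/17, 13/17) → (69/17, 30/17); (4, 2) → (1, 3); (110/17, 206/17) → (59/17, 223/17)

image vertices: (-2, 13/2), (26/17, 217/34), (69/17, 30/17), (1, 3), (59/17, 223/17)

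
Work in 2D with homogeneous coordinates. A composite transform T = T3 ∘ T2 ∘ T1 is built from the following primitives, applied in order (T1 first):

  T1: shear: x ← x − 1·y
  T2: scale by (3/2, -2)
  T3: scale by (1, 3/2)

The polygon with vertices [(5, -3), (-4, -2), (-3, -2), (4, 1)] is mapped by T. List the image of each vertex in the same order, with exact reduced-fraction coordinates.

image vertices: (12, 9), (-3, 6), (-3/2, 6), (9/2, -3)

T1 shear: x ← x − 1·y: (5, -3) → (8, -3); (-4, -2) → (-2, -2); (-3, -2) → (-1, -2); (4, 1) → (3, 1)
T2 scale by (3/2, -2): (8, -3) → (12, 6); (-2, -2) → (-3, 4); (-1, -2) → (-3/2, 4); (3, 1) → (9/2, -2)
T3 scale by (1, 3/2): (12, 6) → (12, 9); (-3, 4) → (-3, 6); (-3/2, 4) → (-3/2, 6); (9/2, -2) → (9/2, -3)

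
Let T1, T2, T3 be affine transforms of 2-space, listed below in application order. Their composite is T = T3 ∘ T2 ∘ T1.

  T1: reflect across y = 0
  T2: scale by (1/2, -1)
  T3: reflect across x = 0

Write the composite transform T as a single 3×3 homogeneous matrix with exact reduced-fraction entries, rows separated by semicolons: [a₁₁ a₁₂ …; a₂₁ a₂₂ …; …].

T1 = [1 0 0; 0 -1 0; 0 0 1]
T2·T1 = [1/2 0 0; 0 1 0; 0 0 1]
T3·…·T1 = [-1/2 0 0; 0 1 0; 0 0 1]

T = [-1/2 0 0; 0 1 0; 0 0 1]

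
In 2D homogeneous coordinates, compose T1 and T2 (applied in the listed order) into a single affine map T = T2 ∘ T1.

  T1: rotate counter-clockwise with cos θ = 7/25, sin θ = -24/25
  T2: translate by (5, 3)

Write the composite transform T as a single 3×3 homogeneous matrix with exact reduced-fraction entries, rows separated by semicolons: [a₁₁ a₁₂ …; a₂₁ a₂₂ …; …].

T = [7/25 24/25 5; -24/25 7/25 3; 0 0 1]

T1 = [7/25 24/25 0; -24/25 7/25 0; 0 0 1]
T2·T1 = [7/25 24/25 5; -24/25 7/25 3; 0 0 1]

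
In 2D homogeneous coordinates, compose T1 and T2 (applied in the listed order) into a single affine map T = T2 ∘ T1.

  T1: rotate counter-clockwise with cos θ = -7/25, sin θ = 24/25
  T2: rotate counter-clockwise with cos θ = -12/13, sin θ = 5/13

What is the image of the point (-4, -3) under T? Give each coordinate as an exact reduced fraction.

T1 rotate counter-clockwise with cos θ = -7/25, sin θ = 24/25: (-4, -3) → (4, -3)
T2 rotate counter-clockwise with cos θ = -12/13, sin θ = 5/13: (4, -3) → (-33/13, 56/13)

T(p) = (-33/13, 56/13)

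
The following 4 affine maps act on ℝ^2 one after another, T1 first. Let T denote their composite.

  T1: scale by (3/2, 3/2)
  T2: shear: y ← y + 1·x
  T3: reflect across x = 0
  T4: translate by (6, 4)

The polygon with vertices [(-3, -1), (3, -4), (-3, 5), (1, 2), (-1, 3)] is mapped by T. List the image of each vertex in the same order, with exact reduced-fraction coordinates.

image vertices: (21/2, -2), (3/2, 5/2), (21/2, 7), (9/2, 17/2), (15/2, 7)

T1 scale by (3/2, 3/2): (-3, -1) → (-9/2, -3/2); (3, -4) → (9/2, -6); (-3, 5) → (-9/2, 15/2); (1, 2) → (3/2, 3); (-1, 3) → (-3/2, 9/2)
T2 shear: y ← y + 1·x: (-9/2, -3/2) → (-9/2, -6); (9/2, -6) → (9/2, -3/2); (-9/2, 15/2) → (-9/2, 3); (3/2, 3) → (3/2, 9/2); (-3/2, 9/2) → (-3/2, 3)
T3 reflect across x = 0: (-9/2, -6) → (9/2, -6); (9/2, -3/2) → (-9/2, -3/2); (-9/2, 3) → (9/2, 3); (3/2, 9/2) → (-3/2, 9/2); (-3/2, 3) → (3/2, 3)
T4 translate by (6, 4): (9/2, -6) → (21/2, -2); (-9/2, -3/2) → (3/2, 5/2); (9/2, 3) → (21/2, 7); (-3/2, 9/2) → (9/2, 17/2); (3/2, 3) → (15/2, 7)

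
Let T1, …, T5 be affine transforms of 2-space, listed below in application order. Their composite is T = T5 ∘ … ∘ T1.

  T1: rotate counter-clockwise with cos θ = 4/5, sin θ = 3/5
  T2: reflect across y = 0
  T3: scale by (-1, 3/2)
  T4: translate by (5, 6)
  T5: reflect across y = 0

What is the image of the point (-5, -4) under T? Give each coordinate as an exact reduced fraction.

T(p) = (33/5, -153/10)

T1 rotate counter-clockwise with cos θ = 4/5, sin θ = 3/5: (-5, -4) → (-8/5, -31/5)
T2 reflect across y = 0: (-8/5, -31/5) → (-8/5, 31/5)
T3 scale by (-1, 3/2): (-8/5, 31/5) → (8/5, 93/10)
T4 translate by (5, 6): (8/5, 93/10) → (33/5, 153/10)
T5 reflect across y = 0: (33/5, 153/10) → (33/5, -153/10)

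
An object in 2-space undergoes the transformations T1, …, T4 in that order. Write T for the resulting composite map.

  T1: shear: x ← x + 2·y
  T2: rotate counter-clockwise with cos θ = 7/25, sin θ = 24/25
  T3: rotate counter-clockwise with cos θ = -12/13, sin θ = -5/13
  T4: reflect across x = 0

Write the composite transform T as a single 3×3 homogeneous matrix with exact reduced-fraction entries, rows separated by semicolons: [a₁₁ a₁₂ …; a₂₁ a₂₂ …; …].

T = [-36/325 -79/65 0; -323/325 -122/65 0; 0 0 1]

T1 = [1 2 0; 0 1 0; 0 0 1]
T2·T1 = [7/25 -2/5 0; 24/25 11/5 0; 0 0 1]
T3·…·T1 = [36/325 79/65 0; -323/325 -122/65 0; 0 0 1]
T4·…·T1 = [-36/325 -79/65 0; -323/325 -122/65 0; 0 0 1]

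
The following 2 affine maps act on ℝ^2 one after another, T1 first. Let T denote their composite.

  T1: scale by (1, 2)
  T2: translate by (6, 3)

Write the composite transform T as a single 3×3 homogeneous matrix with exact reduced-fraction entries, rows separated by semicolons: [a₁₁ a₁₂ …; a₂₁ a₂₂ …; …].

T = [1 0 6; 0 2 3; 0 0 1]

T1 = [1 0 0; 0 2 0; 0 0 1]
T2·T1 = [1 0 6; 0 2 3; 0 0 1]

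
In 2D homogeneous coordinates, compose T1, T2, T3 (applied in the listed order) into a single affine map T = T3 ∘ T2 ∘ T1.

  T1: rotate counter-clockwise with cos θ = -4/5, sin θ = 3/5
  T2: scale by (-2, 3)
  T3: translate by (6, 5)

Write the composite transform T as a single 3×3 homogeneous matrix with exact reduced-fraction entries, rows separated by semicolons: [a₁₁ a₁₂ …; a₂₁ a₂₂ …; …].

T = [8/5 6/5 6; 9/5 -12/5 5; 0 0 1]

T1 = [-4/5 -3/5 0; 3/5 -4/5 0; 0 0 1]
T2·T1 = [8/5 6/5 0; 9/5 -12/5 0; 0 0 1]
T3·…·T1 = [8/5 6/5 6; 9/5 -12/5 5; 0 0 1]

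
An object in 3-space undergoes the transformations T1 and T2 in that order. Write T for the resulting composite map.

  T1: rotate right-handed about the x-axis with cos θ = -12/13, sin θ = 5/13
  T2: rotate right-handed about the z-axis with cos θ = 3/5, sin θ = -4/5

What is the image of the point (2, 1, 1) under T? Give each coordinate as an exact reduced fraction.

T(p) = (2/13, -31/13, -7/13)

T1 rotate right-handed about the x-axis with cos θ = -12/13, sin θ = 5/13: (2, 1, 1) → (2, -17/13, -7/13)
T2 rotate right-handed about the z-axis with cos θ = 3/5, sin θ = -4/5: (2, -17/13, -7/13) → (2/13, -31/13, -7/13)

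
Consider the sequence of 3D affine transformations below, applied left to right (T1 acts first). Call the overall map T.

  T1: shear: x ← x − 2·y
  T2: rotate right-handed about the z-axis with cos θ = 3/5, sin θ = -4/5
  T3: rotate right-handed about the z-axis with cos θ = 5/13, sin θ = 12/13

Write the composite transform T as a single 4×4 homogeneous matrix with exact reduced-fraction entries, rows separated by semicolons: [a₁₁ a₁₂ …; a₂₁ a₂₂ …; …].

T = [63/65 -142/65 0 0; 16/65 31/65 0 0; 0 0 1 0; 0 0 0 1]

T1 = [1 -2 0 0; 0 1 0 0; 0 0 1 0; 0 0 0 1]
T2·T1 = [3/5 -2/5 0 0; -4/5 11/5 0 0; 0 0 1 0; 0 0 0 1]
T3·…·T1 = [63/65 -142/65 0 0; 16/65 31/65 0 0; 0 0 1 0; 0 0 0 1]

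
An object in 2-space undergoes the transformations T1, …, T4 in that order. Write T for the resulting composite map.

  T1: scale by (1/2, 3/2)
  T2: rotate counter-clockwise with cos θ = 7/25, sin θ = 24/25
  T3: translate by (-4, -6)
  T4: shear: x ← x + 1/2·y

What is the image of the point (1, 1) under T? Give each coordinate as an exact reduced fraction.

T(p) = (-157/20, -51/10)

T1 scale by (1/2, 3/2): (1, 1) → (1/2, 3/2)
T2 rotate counter-clockwise with cos θ = 7/25, sin θ = 24/25: (1/2, 3/2) → (-13/10, 9/10)
T3 translate by (-4, -6): (-13/10, 9/10) → (-53/10, -51/10)
T4 shear: x ← x + 1/2·y: (-53/10, -51/10) → (-157/20, -51/10)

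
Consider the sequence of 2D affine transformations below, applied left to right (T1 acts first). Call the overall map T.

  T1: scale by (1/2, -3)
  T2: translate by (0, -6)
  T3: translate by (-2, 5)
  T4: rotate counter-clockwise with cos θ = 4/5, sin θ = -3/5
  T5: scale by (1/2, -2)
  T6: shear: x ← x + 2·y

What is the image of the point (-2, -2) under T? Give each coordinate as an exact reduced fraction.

T1 scale by (1/2, -3): (-2, -2) → (-1, 6)
T2 translate by (0, -6): (-1, 6) → (-1, 0)
T3 translate by (-2, 5): (-1, 0) → (-3, 5)
T4 rotate counter-clockwise with cos θ = 4/5, sin θ = -3/5: (-3, 5) → (3/5, 29/5)
T5 scale by (1/2, -2): (3/5, 29/5) → (3/10, -58/5)
T6 shear: x ← x + 2·y: (3/10, -58/5) → (-229/10, -58/5)

T(p) = (-229/10, -58/5)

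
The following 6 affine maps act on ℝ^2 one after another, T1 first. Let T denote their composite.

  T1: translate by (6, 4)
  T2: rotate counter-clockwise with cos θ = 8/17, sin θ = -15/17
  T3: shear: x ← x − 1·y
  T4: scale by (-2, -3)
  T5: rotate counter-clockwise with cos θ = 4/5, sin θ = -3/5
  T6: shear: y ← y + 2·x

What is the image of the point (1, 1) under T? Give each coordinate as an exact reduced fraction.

T(p) = (-983/85, -2/17)

T1 translate by (6, 4): (1, 1) → (7, 5)
T2 rotate counter-clockwise with cos θ = 8/17, sin θ = -15/17: (7, 5) → (131/17, -65/17)
T3 shear: x ← x − 1·y: (131/17, -65/17) → (196/17, -65/17)
T4 scale by (-2, -3): (196/17, -65/17) → (-392/17, 195/17)
T5 rotate counter-clockwise with cos θ = 4/5, sin θ = -3/5: (-392/17, 195/17) → (-983/85, 1956/85)
T6 shear: y ← y + 2·x: (-983/85, 1956/85) → (-983/85, -2/17)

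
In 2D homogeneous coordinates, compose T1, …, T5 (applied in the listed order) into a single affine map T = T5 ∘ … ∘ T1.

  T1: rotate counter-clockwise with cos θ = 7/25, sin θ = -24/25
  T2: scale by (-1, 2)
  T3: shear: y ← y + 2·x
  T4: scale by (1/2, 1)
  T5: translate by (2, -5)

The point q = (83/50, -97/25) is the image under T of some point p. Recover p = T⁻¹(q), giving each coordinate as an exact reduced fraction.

T1 = [7/25 24/25 0; -24/25 7/25 0; 0 0 1]
T2·T1 = [-7/25 -24/25 0; -48/25 14/25 0; 0 0 1]
T3·…·T1 = [-7/25 -24/25 0; -62/25 -34/25 0; 0 0 1]
T4·…·T1 = [-7/50 -12/25 0; -62/25 -34/25 0; 0 0 1]
T5·…·T1 = [-7/50 -12/25 2; -62/25 -34/25 -5; 0 0 1]
det M = -1; M⁻¹ = [34/25 -12/25 -128/25; -62/25 7/50 283/50; 0 0 1]
M⁻¹ · (83/50, -97/25)ᵀ = (-1, 1)ᵀ

p = (-1, 1)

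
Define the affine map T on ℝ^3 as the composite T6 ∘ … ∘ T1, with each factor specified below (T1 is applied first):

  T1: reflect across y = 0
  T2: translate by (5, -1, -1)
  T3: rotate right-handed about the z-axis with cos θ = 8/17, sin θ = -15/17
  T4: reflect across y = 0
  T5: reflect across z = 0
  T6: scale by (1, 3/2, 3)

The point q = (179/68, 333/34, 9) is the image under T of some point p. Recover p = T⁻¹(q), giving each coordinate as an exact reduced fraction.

p = (2, -1/4, -2)

T1 = [1 0 0 0; 0 -1 0 0; 0 0 1 0; 0 0 0 1]
T2·T1 = [1 0 0 5; 0 -1 0 -1; 0 0 1 -1; 0 0 0 1]
T3·…·T1 = [8/17 -15/17 0 25/17; -15/17 -8/17 0 -83/17; 0 0 1 -1; 0 0 0 1]
T4·…·T1 = [8/17 -15/17 0 25/17; 15/17 8/17 0 83/17; 0 0 1 -1; 0 0 0 1]
T5·…·T1 = [8/17 -15/17 0 25/17; 15/17 8/17 0 83/17; 0 0 -1 1; 0 0 0 1]
T6·…·T1 = [8/17 -15/17 0 25/17; 45/34 12/17 0 249/34; 0 0 -3 3; 0 0 0 1]
det M = -9/2; M⁻¹ = [8/17 10/17 0 -5; -15/17 16/51 0 -1; 0 0 -1/3 1; 0 0 0 1]
M⁻¹ · (179/68, 333/34, 9)ᵀ = (2, -1/4, -2)ᵀ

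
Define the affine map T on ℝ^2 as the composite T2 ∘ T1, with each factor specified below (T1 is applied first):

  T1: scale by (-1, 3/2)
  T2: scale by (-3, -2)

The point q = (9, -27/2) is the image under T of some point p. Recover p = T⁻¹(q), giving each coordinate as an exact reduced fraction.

T1 = [-1 0 0; 0 3/2 0; 0 0 1]
T2·T1 = [3 0 0; 0 -3 0; 0 0 1]
det M = -9; M⁻¹ = [1/3 0 0; 0 -1/3 0; 0 0 1]
M⁻¹ · (9, -27/2)ᵀ = (3, 9/2)ᵀ

p = (3, 9/2)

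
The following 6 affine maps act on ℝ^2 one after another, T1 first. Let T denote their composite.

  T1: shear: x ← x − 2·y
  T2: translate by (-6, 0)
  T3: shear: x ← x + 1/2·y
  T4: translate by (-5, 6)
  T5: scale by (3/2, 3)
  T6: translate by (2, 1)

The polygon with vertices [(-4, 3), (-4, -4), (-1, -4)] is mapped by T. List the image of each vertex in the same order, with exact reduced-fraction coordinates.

T1 shear: x ← x − 2·y: (-4, 3) → (-10, 3); (-4, -4) → (4, -4); (-1, -4) → (7, -4)
T2 translate by (-6, 0): (-10, 3) → (-16, 3); (4, -4) → (-2, -4); (7, -4) → (1, -4)
T3 shear: x ← x + 1/2·y: (-16, 3) → (-29/2, 3); (-2, -4) → (-4, -4); (1, -4) → (-1, -4)
T4 translate by (-5, 6): (-29/2, 3) → (-39/2, 9); (-4, -4) → (-9, 2); (-1, -4) → (-6, 2)
T5 scale by (3/2, 3): (-39/2, 9) → (-117/4, 27); (-9, 2) → (-27/2, 6); (-6, 2) → (-9, 6)
T6 translate by (2, 1): (-117/4, 27) → (-109/4, 28); (-27/2, 6) → (-23/2, 7); (-9, 6) → (-7, 7)

image vertices: (-109/4, 28), (-23/2, 7), (-7, 7)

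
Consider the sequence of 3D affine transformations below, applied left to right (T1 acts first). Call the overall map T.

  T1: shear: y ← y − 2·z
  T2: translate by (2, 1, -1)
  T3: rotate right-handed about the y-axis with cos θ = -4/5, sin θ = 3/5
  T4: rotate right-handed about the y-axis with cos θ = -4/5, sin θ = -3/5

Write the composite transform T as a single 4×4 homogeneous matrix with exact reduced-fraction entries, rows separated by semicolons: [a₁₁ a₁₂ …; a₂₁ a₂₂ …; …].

T = [1 0 0 2; 0 1 -2 1; 0 0 1 -1; 0 0 0 1]

T1 = [1 0 0 0; 0 1 -2 0; 0 0 1 0; 0 0 0 1]
T2·T1 = [1 0 0 2; 0 1 -2 1; 0 0 1 -1; 0 0 0 1]
T3·…·T1 = [-4/5 0 3/5 -11/5; 0 1 -2 1; -3/5 0 -4/5 -2/5; 0 0 0 1]
T4·…·T1 = [1 0 0 2; 0 1 -2 1; 0 0 1 -1; 0 0 0 1]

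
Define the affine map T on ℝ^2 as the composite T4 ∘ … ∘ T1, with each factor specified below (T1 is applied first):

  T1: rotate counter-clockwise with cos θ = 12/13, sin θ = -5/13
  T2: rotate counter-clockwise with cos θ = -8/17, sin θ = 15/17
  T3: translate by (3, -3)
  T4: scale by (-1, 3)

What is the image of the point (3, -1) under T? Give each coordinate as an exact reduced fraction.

T1 rotate counter-clockwise with cos θ = 12/13, sin θ = -5/13: (3, -1) → (31/13, -27/13)
T2 rotate counter-clockwise with cos θ = -8/17, sin θ = 15/17: (31/13, -27/13) → (157/221, 681/221)
T3 translate by (3, -3): (157/221, 681/221) → (820/221, 18/221)
T4 scale by (-1, 3): (820/221, 18/221) → (-820/221, 54/221)

T(p) = (-820/221, 54/221)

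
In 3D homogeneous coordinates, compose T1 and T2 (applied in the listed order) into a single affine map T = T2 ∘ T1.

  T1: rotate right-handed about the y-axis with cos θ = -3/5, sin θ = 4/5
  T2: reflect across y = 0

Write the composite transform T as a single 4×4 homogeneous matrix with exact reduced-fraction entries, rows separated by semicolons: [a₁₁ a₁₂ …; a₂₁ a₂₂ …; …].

T = [-3/5 0 4/5 0; 0 -1 0 0; -4/5 0 -3/5 0; 0 0 0 1]

T1 = [-3/5 0 4/5 0; 0 1 0 0; -4/5 0 -3/5 0; 0 0 0 1]
T2·T1 = [-3/5 0 4/5 0; 0 -1 0 0; -4/5 0 -3/5 0; 0 0 0 1]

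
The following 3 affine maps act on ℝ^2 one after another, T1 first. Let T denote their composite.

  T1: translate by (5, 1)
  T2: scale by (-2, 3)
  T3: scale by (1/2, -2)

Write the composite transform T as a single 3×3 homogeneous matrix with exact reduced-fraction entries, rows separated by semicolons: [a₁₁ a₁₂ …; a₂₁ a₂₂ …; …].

T = [-1 0 -5; 0 -6 -6; 0 0 1]

T1 = [1 0 5; 0 1 1; 0 0 1]
T2·T1 = [-2 0 -10; 0 3 3; 0 0 1]
T3·…·T1 = [-1 0 -5; 0 -6 -6; 0 0 1]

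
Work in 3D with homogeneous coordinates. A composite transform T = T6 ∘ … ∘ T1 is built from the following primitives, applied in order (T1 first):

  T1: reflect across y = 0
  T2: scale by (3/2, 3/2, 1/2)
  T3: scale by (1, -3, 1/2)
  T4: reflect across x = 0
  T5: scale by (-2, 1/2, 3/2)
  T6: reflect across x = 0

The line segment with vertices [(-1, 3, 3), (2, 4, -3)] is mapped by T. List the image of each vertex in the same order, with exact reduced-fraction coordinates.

T1 reflect across y = 0: (-1, 3, 3) → (-1, -3, 3); (2, 4, -3) → (2, -4, -3)
T2 scale by (3/2, 3/2, 1/2): (-1, -3, 3) → (-3/2, -9/2, 3/2); (2, -4, -3) → (3, -6, -3/2)
T3 scale by (1, -3, 1/2): (-3/2, -9/2, 3/2) → (-3/2, 27/2, 3/4); (3, -6, -3/2) → (3, 18, -3/4)
T4 reflect across x = 0: (-3/2, 27/2, 3/4) → (3/2, 27/2, 3/4); (3, 18, -3/4) → (-3, 18, -3/4)
T5 scale by (-2, 1/2, 3/2): (3/2, 27/2, 3/4) → (-3, 27/4, 9/8); (-3, 18, -3/4) → (6, 9, -9/8)
T6 reflect across x = 0: (-3, 27/4, 9/8) → (3, 27/4, 9/8); (6, 9, -9/8) → (-6, 9, -9/8)

image vertices: (3, 27/4, 9/8), (-6, 9, -9/8)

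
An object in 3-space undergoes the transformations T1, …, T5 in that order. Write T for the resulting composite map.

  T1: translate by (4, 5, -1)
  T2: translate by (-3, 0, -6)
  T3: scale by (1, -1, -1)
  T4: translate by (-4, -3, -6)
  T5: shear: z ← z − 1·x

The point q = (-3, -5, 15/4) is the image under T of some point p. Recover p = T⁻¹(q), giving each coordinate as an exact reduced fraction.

T1 = [1 0 0 4; 0 1 0 5; 0 0 1 -1; 0 0 0 1]
T2·T1 = [1 0 0 1; 0 1 0 5; 0 0 1 -7; 0 0 0 1]
T3·…·T1 = [1 0 0 1; 0 -1 0 -5; 0 0 -1 7; 0 0 0 1]
T4·…·T1 = [1 0 0 -3; 0 -1 0 -8; 0 0 -1 1; 0 0 0 1]
T5·…·T1 = [1 0 0 -3; 0 -1 0 -8; -1 0 -1 4; 0 0 0 1]
det M = 1; M⁻¹ = [1 0 0 3; 0 -1 0 -8; -1 0 -1 1; 0 0 0 1]
M⁻¹ · (-3, -5, 15/4)ᵀ = (0, -3, 1/4)ᵀ

p = (0, -3, 1/4)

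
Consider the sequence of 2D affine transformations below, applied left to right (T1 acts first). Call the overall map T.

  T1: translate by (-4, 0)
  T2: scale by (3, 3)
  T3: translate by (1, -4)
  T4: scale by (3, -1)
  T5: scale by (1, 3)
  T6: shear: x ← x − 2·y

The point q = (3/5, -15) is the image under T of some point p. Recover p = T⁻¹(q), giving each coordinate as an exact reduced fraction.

p = (2/5, 3)

T1 = [1 0 -4; 0 1 0; 0 0 1]
T2·T1 = [3 0 -12; 0 3 0; 0 0 1]
T3·…·T1 = [3 0 -11; 0 3 -4; 0 0 1]
T4·…·T1 = [9 0 -33; 0 -3 4; 0 0 1]
T5·…·T1 = [9 0 -33; 0 -9 12; 0 0 1]
T6·…·T1 = [9 18 -57; 0 -9 12; 0 0 1]
det M = -81; M⁻¹ = [1/9 2/9 11/3; 0 -1/9 4/3; 0 0 1]
M⁻¹ · (3/5, -15)ᵀ = (2/5, 3)ᵀ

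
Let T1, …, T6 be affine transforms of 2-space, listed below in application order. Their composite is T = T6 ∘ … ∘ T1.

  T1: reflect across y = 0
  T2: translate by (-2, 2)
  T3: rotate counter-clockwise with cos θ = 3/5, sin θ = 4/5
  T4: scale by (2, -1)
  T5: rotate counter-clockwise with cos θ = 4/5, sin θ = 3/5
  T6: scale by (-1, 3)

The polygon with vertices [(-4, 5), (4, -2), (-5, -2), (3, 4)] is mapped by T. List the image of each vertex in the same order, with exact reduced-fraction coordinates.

image vertices: (147/25, 288/25), (4/5, -84/5), (344/25, -474/25), (-82/25, 222/25)

T1 reflect across y = 0: (-4, 5) → (-4, -5); (4, -2) → (4, 2); (-5, -2) → (-5, 2); (3, 4) → (3, -4)
T2 translate by (-2, 2): (-4, -5) → (-6, -3); (4, 2) → (2, 4); (-5, 2) → (-7, 4); (3, -4) → (1, -2)
T3 rotate counter-clockwise with cos θ = 3/5, sin θ = 4/5: (-6, -3) → (-6/5, -33/5); (2, 4) → (-2, 4); (-7, 4) → (-37/5, -16/5); (1, -2) → (11/5, -2/5)
T4 scale by (2, -1): (-6/5, -33/5) → (-12/5, 33/5); (-2, 4) → (-4, -4); (-37/5, -16/5) → (-74/5, 16/5); (11/5, -2/5) → (22/5, 2/5)
T5 rotate counter-clockwise with cos θ = 4/5, sin θ = 3/5: (-12/5, 33/5) → (-147/25, 96/25); (-4, -4) → (-4/5, -28/5); (-74/5, 16/5) → (-344/25, -158/25); (22/5, 2/5) → (82/25, 74/25)
T6 scale by (-1, 3): (-147/25, 96/25) → (147/25, 288/25); (-4/5, -28/5) → (4/5, -84/5); (-344/25, -158/25) → (344/25, -474/25); (82/25, 74/25) → (-82/25, 222/25)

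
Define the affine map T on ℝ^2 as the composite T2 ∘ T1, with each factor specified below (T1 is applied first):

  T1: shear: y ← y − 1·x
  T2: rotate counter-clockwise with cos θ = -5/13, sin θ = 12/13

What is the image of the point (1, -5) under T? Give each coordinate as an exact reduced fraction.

T1 shear: y ← y − 1·x: (1, -5) → (1, -6)
T2 rotate counter-clockwise with cos θ = -5/13, sin θ = 12/13: (1, -6) → (67/13, 42/13)

T(p) = (67/13, 42/13)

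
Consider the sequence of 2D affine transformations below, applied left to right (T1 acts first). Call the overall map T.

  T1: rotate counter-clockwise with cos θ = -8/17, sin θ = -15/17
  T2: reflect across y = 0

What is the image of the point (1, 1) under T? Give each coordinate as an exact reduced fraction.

T(p) = (7/17, 23/17)

T1 rotate counter-clockwise with cos θ = -8/17, sin θ = -15/17: (1, 1) → (7/17, -23/17)
T2 reflect across y = 0: (7/17, -23/17) → (7/17, 23/17)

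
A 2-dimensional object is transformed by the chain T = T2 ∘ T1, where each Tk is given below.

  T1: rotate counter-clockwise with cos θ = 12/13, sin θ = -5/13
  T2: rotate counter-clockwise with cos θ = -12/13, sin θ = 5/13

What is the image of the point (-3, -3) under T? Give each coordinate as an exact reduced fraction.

T1 rotate counter-clockwise with cos θ = 12/13, sin θ = -5/13: (-3, -3) → (-51/13, -21/13)
T2 rotate counter-clockwise with cos θ = -12/13, sin θ = 5/13: (-51/13, -21/13) → (717/169, -3/169)

T(p) = (717/169, -3/169)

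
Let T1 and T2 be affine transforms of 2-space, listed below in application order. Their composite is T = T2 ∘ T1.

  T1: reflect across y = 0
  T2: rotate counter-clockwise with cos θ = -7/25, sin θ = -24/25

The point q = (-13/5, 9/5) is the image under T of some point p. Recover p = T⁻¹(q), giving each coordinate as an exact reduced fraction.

p = (-1, 3)

T1 = [1 0 0; 0 -1 0; 0 0 1]
T2·T1 = [-7/25 -24/25 0; -24/25 7/25 0; 0 0 1]
det M = -1; M⁻¹ = [-7/25 -24/25 0; -24/25 7/25 0; 0 0 1]
M⁻¹ · (-13/5, 9/5)ᵀ = (-1, 3)ᵀ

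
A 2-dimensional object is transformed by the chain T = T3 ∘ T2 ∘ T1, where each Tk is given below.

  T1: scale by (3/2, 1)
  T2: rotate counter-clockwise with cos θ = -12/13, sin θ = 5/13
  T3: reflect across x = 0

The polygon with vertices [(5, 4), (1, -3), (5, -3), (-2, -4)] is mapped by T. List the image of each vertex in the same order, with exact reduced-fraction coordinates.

T1 scale by (3/2, 1): (5, 4) → (15/2, 4); (1, -3) → (3/2, -3); (5, -3) → (15/2, -3); (-2, -4) → (-3, -4)
T2 rotate counter-clockwise with cos θ = -12/13, sin θ = 5/13: (15/2, 4) → (-110/13, -21/26); (3/2, -3) → (-3/13, 87/26); (15/2, -3) → (-75/13, 147/26); (-3, -4) → (56/13, 33/13)
T3 reflect across x = 0: (-110/13, -21/26) → (110/13, -21/26); (-3/13, 87/26) → (3/13, 87/26); (-75/13, 147/26) → (75/13, 147/26); (56/13, 33/13) → (-56/13, 33/13)

image vertices: (110/13, -21/26), (3/13, 87/26), (75/13, 147/26), (-56/13, 33/13)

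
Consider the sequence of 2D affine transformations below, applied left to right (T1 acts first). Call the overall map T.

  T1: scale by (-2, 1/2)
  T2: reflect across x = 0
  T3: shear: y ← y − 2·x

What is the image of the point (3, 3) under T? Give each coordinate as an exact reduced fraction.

T1 scale by (-2, 1/2): (3, 3) → (-6, 3/2)
T2 reflect across x = 0: (-6, 3/2) → (6, 3/2)
T3 shear: y ← y − 2·x: (6, 3/2) → (6, -21/2)

T(p) = (6, -21/2)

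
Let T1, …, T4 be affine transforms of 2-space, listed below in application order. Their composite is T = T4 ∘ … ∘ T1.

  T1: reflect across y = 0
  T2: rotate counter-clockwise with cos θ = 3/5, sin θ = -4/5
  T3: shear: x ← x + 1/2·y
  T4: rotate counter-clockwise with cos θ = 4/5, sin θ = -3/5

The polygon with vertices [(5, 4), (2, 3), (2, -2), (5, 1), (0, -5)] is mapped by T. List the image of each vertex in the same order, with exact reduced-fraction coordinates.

T1 reflect across y = 0: (5, 4) → (5, -4); (2, 3) → (2, -3); (2, -2) → (2, 2); (5, 1) → (5, -1); (0, -5) → (0, 5)
T2 rotate counter-clockwise with cos θ = 3/5, sin θ = -4/5: (5, -4) → (-1/5, -32/5); (2, -3) → (-6/5, -17/5); (2, 2) → (14/5, -2/5); (5, -1) → (11/5, -23/5); (0, 5) → (4, 3)
T3 shear: x ← x + 1/2·y: (-1/5, -32/5) → (-17/5, -32/5); (-6/5, -17/5) → (-29/10, -17/5); (14/5, -2/5) → (13/5, -2/5); (11/5, -23/5) → (-1/10, -23/5); (4, 3) → (11/2, 3)
T4 rotate counter-clockwise with cos θ = 4/5, sin θ = -3/5: (-17/5, -32/5) → (-164/25, -77/25); (-29/10, -17/5) → (-109/25, -49/50); (13/5, -2/5) → (46/25, -47/25); (-1/10, -23/5) → (-71/25, -181/50); (11/2, 3) → (31/5, -9/10)

image vertices: (-164/25, -77/25), (-109/25, -49/50), (46/25, -47/25), (-71/25, -181/50), (31/5, -9/10)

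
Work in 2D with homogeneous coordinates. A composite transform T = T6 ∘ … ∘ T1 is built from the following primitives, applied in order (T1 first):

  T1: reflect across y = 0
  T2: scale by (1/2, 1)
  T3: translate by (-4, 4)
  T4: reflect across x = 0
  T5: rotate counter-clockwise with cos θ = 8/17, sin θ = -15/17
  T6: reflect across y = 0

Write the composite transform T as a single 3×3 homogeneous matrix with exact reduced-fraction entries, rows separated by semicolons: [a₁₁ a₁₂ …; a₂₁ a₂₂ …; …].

T = [-4/17 -15/17 92/17; -15/34 8/17 28/17; 0 0 1]

T1 = [1 0 0; 0 -1 0; 0 0 1]
T2·T1 = [1/2 0 0; 0 -1 0; 0 0 1]
T3·…·T1 = [1/2 0 -4; 0 -1 4; 0 0 1]
T4·…·T1 = [-1/2 0 4; 0 -1 4; 0 0 1]
T5·…·T1 = [-4/17 -15/17 92/17; 15/34 -8/17 -28/17; 0 0 1]
T6·…·T1 = [-4/17 -15/17 92/17; -15/34 8/17 28/17; 0 0 1]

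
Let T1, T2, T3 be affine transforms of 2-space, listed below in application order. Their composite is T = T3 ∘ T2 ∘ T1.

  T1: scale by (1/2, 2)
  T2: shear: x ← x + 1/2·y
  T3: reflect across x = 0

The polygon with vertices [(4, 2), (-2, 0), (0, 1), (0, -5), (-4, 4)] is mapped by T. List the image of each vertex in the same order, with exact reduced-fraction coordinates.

T1 scale by (1/2, 2): (4, 2) → (2, 4); (-2, 0) → (-1, 0); (0, 1) → (0, 2); (0, -5) → (0, -10); (-4, 4) → (-2, 8)
T2 shear: x ← x + 1/2·y: (2, 4) → (4, 4); (-1, 0) → (-1, 0); (0, 2) → (1, 2); (0, -10) → (-5, -10); (-2, 8) → (2, 8)
T3 reflect across x = 0: (4, 4) → (-4, 4); (-1, 0) → (1, 0); (1, 2) → (-1, 2); (-5, -10) → (5, -10); (2, 8) → (-2, 8)

image vertices: (-4, 4), (1, 0), (-1, 2), (5, -10), (-2, 8)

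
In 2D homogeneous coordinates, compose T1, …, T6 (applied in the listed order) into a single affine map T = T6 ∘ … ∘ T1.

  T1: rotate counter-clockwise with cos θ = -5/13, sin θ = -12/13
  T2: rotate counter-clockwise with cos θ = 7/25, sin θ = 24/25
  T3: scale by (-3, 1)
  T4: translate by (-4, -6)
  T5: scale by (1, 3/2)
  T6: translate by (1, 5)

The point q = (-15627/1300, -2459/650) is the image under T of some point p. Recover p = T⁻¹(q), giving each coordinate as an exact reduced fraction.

p = (9/4, 2)

T1 = [-5/13 12/13 0; -12/13 -5/13 0; 0 0 1]
T2·T1 = [253/325 204/325 0; -204/325 253/325 0; 0 0 1]
T3·…·T1 = [-759/325 -612/325 0; -204/325 253/325 0; 0 0 1]
T4·…·T1 = [-759/325 -612/325 -4; -204/325 253/325 -6; 0 0 1]
T5·…·T1 = [-759/325 -612/325 -4; -306/325 759/650 -9; 0 0 1]
T6·…·T1 = [-759/325 -612/325 -3; -306/325 759/650 -4; 0 0 1]
det M = -9/2; M⁻¹ = [-253/975 -136/325 -797/325; -68/325 506/975 1412/975; 0 0 1]
M⁻¹ · (-15627/1300, -2459/650)ᵀ = (9/4, 2)ᵀ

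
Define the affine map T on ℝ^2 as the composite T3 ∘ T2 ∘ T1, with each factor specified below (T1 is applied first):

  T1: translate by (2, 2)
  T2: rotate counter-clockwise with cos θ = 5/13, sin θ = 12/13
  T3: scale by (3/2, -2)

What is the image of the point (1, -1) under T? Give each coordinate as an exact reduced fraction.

T1 translate by (2, 2): (1, -1) → (3, 1)
T2 rotate counter-clockwise with cos θ = 5/13, sin θ = 12/13: (3, 1) → (3/13, 41/13)
T3 scale by (3/2, -2): (3/13, 41/13) → (9/26, -82/13)

T(p) = (9/26, -82/13)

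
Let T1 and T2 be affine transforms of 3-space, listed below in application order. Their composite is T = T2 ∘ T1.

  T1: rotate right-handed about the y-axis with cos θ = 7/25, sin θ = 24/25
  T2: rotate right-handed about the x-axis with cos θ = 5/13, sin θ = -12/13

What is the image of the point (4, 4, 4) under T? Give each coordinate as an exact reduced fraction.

T(p) = (124/25, -316/325, -308/65)

T1 rotate right-handed about the y-axis with cos θ = 7/25, sin θ = 24/25: (4, 4, 4) → (124/25, 4, -68/25)
T2 rotate right-handed about the x-axis with cos θ = 5/13, sin θ = -12/13: (124/25, 4, -68/25) → (124/25, -316/325, -308/65)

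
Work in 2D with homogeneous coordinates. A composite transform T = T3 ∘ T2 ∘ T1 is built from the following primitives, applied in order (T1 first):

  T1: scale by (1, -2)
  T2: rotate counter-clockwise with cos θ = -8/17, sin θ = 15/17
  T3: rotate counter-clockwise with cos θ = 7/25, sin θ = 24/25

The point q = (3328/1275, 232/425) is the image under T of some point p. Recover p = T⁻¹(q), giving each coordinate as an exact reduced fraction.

p = (-8/3, 0)

T1 = [1 0 0; 0 -2 0; 0 0 1]
T2·T1 = [-8/17 30/17 0; 15/17 16/17 0; 0 0 1]
T3·…·T1 = [-416/425 -174/425 0; -87/425 832/425 0; 0 0 1]
det M = -2; M⁻¹ = [-416/425 -87/425 0; -87/850 208/425 0; 0 0 1]
M⁻¹ · (3328/1275, 232/425)ᵀ = (-8/3, 0)ᵀ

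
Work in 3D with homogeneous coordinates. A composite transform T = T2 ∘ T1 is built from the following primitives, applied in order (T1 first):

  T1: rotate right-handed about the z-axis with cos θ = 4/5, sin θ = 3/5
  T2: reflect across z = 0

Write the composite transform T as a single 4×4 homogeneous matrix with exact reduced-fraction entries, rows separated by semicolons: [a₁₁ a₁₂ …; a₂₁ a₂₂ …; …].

T = [4/5 -3/5 0 0; 3/5 4/5 0 0; 0 0 -1 0; 0 0 0 1]

T1 = [4/5 -3/5 0 0; 3/5 4/5 0 0; 0 0 1 0; 0 0 0 1]
T2·T1 = [4/5 -3/5 0 0; 3/5 4/5 0 0; 0 0 -1 0; 0 0 0 1]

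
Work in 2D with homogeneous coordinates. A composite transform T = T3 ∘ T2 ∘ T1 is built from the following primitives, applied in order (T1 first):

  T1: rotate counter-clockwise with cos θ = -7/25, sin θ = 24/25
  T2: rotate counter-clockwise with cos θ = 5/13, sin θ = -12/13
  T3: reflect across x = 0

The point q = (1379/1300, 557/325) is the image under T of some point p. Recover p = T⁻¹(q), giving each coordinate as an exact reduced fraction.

T1 = [-7/25 -24/25 0; 24/25 -7/25 0; 0 0 1]
T2·T1 = [253/325 -204/325 0; 204/325 253/325 0; 0 0 1]
T3·…·T1 = [-253/325 204/325 0; 204/325 253/325 0; 0 0 1]
det M = -1; M⁻¹ = [-253/325 204/325 0; 204/325 253/325 0; 0 0 1]
M⁻¹ · (1379/1300, 557/325)ᵀ = (1/4, 2)ᵀ

p = (1/4, 2)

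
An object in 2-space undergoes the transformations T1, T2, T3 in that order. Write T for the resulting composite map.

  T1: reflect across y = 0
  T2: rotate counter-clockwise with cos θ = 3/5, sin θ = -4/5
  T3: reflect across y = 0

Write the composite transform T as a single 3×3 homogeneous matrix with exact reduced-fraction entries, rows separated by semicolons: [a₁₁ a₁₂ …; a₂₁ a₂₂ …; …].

T = [3/5 -4/5 0; 4/5 3/5 0; 0 0 1]

T1 = [1 0 0; 0 -1 0; 0 0 1]
T2·T1 = [3/5 -4/5 0; -4/5 -3/5 0; 0 0 1]
T3·…·T1 = [3/5 -4/5 0; 4/5 3/5 0; 0 0 1]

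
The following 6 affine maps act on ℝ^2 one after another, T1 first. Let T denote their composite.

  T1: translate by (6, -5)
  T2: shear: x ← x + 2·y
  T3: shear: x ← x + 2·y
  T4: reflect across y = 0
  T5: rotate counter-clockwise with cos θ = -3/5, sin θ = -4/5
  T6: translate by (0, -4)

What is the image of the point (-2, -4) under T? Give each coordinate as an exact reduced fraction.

T1 translate by (6, -5): (-2, -4) → (4, -9)
T2 shear: x ← x + 2·y: (4, -9) → (-14, -9)
T3 shear: x ← x + 2·y: (-14, -9) → (-32, -9)
T4 reflect across y = 0: (-32, -9) → (-32, 9)
T5 rotate counter-clockwise with cos θ = -3/5, sin θ = -4/5: (-32, 9) → (132/5, 101/5)
T6 translate by (0, -4): (132/5, 101/5) → (132/5, 81/5)

T(p) = (132/5, 81/5)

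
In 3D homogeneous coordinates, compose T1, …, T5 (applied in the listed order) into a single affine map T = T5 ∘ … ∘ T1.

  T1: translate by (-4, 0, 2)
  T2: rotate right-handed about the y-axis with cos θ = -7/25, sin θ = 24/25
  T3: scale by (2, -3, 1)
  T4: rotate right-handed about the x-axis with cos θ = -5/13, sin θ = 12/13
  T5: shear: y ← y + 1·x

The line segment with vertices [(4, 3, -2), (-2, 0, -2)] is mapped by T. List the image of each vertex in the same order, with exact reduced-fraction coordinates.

T1 translate by (-4, 0, 2): (4, 3, -2) → (0, 3, 0); (-2, 0, -2) → (-6, 0, 0)
T2 rotate right-handed about the y-axis with cos θ = -7/25, sin θ = 24/25: (0, 3, 0) → (0, 3, 0); (-6, 0, 0) → (42/25, 0, 144/25)
T3 scale by (2, -3, 1): (0, 3, 0) → (0, -9, 0); (42/25, 0, 144/25) → (84/25, 0, 144/25)
T4 rotate right-handed about the x-axis with cos θ = -5/13, sin θ = 12/13: (0, -9, 0) → (0, 45/13, -108/13); (84/25, 0, 144/25) → (84/25, -1728/325, -144/65)
T5 shear: y ← y + 1·x: (0, 45/13, -108/13) → (0, 45/13, -108/13); (84/25, -1728/325, -144/65) → (84/25, -636/325, -144/65)

image vertices: (0, 45/13, -108/13), (84/25, -636/325, -144/65)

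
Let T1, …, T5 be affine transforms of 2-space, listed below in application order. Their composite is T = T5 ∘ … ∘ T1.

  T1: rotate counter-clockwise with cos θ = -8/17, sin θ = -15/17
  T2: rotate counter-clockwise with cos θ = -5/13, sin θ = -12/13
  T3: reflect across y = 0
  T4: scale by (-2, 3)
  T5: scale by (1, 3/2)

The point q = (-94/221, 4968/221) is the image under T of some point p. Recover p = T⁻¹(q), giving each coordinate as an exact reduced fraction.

p = (-4, 3)

T1 = [-8/17 15/17 0; -15/17 -8/17 0; 0 0 1]
T2·T1 = [-140/221 -171/221 0; 171/221 -140/221 0; 0 0 1]
T3·…·T1 = [-140/221 -171/221 0; -171/221 140/221 0; 0 0 1]
T4·…·T1 = [280/221 342/221 0; -513/221 420/221 0; 0 0 1]
T5·…·T1 = [280/221 342/221 0; -1539/442 630/221 0; 0 0 1]
det M = 9; M⁻¹ = [70/221 -38/221 0; 171/442 280/1989 0; 0 0 1]
M⁻¹ · (-94/221, 4968/221)ᵀ = (-4, 3)ᵀ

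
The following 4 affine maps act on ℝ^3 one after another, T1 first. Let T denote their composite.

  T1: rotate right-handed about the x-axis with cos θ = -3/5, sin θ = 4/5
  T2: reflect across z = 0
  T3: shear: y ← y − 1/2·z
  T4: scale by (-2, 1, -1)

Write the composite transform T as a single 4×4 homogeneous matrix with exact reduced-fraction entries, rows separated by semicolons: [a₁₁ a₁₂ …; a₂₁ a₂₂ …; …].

T1 = [1 0 0 0; 0 -3/5 -4/5 0; 0 4/5 -3/5 0; 0 0 0 1]
T2·T1 = [1 0 0 0; 0 -3/5 -4/5 0; 0 -4/5 3/5 0; 0 0 0 1]
T3·…·T1 = [1 0 0 0; 0 -1/5 -11/10 0; 0 -4/5 3/5 0; 0 0 0 1]
T4·…·T1 = [-2 0 0 0; 0 -1/5 -11/10 0; 0 4/5 -3/5 0; 0 0 0 1]

T = [-2 0 0 0; 0 -1/5 -11/10 0; 0 4/5 -3/5 0; 0 0 0 1]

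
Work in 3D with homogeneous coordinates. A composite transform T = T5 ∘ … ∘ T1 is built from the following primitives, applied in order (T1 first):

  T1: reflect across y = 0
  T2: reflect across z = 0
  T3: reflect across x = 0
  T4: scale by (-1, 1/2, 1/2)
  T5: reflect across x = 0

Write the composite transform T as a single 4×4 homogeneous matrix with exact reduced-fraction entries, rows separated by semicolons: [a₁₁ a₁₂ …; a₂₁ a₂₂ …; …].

T1 = [1 0 0 0; 0 -1 0 0; 0 0 1 0; 0 0 0 1]
T2·T1 = [1 0 0 0; 0 -1 0 0; 0 0 -1 0; 0 0 0 1]
T3·…·T1 = [-1 0 0 0; 0 -1 0 0; 0 0 -1 0; 0 0 0 1]
T4·…·T1 = [1 0 0 0; 0 -1/2 0 0; 0 0 -1/2 0; 0 0 0 1]
T5·…·T1 = [-1 0 0 0; 0 -1/2 0 0; 0 0 -1/2 0; 0 0 0 1]

T = [-1 0 0 0; 0 -1/2 0 0; 0 0 -1/2 0; 0 0 0 1]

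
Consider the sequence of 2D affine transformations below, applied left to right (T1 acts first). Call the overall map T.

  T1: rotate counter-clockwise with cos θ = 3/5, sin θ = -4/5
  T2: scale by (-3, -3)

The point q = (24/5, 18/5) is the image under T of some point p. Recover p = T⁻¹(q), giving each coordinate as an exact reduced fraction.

T1 = [3/5 4/5 0; -4/5 3/5 0; 0 0 1]
T2·T1 = [-9/5 -12/5 0; 12/5 -9/5 0; 0 0 1]
det M = 9; M⁻¹ = [-1/5 4/15 0; -4/15 -1/5 0; 0 0 1]
M⁻¹ · (24/5, 18/5)ᵀ = (0, -2)ᵀ

p = (0, -2)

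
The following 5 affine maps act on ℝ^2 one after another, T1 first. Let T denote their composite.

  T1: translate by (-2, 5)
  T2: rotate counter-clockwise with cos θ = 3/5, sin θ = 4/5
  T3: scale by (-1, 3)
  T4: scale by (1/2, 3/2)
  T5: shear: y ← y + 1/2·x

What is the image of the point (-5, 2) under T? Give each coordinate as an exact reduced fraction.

T(p) = (49/10, -77/20)

T1 translate by (-2, 5): (-5, 2) → (-7, 7)
T2 rotate counter-clockwise with cos θ = 3/5, sin θ = 4/5: (-7, 7) → (-49/5, -7/5)
T3 scale by (-1, 3): (-49/5, -7/5) → (49/5, -21/5)
T4 scale by (1/2, 3/2): (49/5, -21/5) → (49/10, -63/10)
T5 shear: y ← y + 1/2·x: (49/10, -63/10) → (49/10, -77/20)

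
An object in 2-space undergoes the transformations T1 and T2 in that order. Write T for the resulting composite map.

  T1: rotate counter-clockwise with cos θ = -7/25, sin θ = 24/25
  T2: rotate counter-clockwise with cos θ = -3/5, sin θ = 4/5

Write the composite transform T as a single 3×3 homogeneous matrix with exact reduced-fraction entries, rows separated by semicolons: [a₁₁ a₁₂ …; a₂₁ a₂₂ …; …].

T1 = [-7/25 -24/25 0; 24/25 -7/25 0; 0 0 1]
T2·T1 = [-3/5 4/5 0; -4/5 -3/5 0; 0 0 1]

T = [-3/5 4/5 0; -4/5 -3/5 0; 0 0 1]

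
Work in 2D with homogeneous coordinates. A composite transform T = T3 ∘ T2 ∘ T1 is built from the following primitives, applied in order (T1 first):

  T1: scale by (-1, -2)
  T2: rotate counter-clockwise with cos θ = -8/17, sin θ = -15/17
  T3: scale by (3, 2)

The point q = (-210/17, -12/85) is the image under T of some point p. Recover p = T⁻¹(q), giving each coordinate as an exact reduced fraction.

T1 = [-1 0 0; 0 -2 0; 0 0 1]
T2·T1 = [8/17 -30/17 0; 15/17 16/17 0; 0 0 1]
T3·…·T1 = [24/17 -90/17 0; 30/17 32/17 0; 0 0 1]
det M = 12; M⁻¹ = [8/51 15/34 0; -5/34 2/17 0; 0 0 1]
M⁻¹ · (-210/17, -12/85)ᵀ = (-2, 9/5)ᵀ

p = (-2, 9/5)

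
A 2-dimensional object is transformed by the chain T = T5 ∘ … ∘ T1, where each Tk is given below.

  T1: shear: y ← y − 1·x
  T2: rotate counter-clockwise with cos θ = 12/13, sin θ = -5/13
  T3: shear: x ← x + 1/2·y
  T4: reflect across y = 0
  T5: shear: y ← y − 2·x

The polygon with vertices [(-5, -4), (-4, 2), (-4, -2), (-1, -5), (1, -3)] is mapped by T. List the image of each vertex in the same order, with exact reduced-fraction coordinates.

image vertices: (-73/26, 36/13), (28/13, -148/13), (-16/13, -12/13), (-107/26, 150/13), (-69/26, 122/13)

T1 shear: y ← y − 1·x: (-5, -4) → (-5, 1); (-4, 2) → (-4, 6); (-4, -2) → (-4, 2); (-1, -5) → (-1, -4); (1, -3) → (1, -4)
T2 rotate counter-clockwise with cos θ = 12/13, sin θ = -5/13: (-5, 1) → (-55/13, 37/13); (-4, 6) → (-18/13, 92/13); (-4, 2) → (-38/13, 44/13); (-1, -4) → (-32/13, -43/13); (1, -4) → (-8/13, -53/13)
T3 shear: x ← x + 1/2·y: (-55/13, 37/13) → (-73/26, 37/13); (-18/13, 92/13) → (28/13, 92/13); (-38/13, 44/13) → (-16/13, 44/13); (-32/13, -43/13) → (-107/26, -43/13); (-8/13, -53/13) → (-69/26, -53/13)
T4 reflect across y = 0: (-73/26, 37/13) → (-73/26, -37/13); (28/13, 92/13) → (28/13, -92/13); (-16/13, 44/13) → (-16/13, -44/13); (-107/26, -43/13) → (-107/26, 43/13); (-69/26, -53/13) → (-69/26, 53/13)
T5 shear: y ← y − 2·x: (-73/26, -37/13) → (-73/26, 36/13); (28/13, -92/13) → (28/13, -148/13); (-16/13, -44/13) → (-16/13, -12/13); (-107/26, 43/13) → (-107/26, 150/13); (-69/26, 53/13) → (-69/26, 122/13)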